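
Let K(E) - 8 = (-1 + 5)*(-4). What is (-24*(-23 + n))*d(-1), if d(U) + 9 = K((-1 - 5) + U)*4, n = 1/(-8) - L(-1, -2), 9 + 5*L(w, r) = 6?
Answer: -110823/5 ≈ -22165.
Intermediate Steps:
L(w, r) = -⅗ (L(w, r) = -9/5 + (⅕)*6 = -9/5 + 6/5 = -⅗)
n = 19/40 (n = 1/(-8) - 1*(-⅗) = -⅛ + ⅗ = 19/40 ≈ 0.47500)
K(E) = -8 (K(E) = 8 + (-1 + 5)*(-4) = 8 + 4*(-4) = 8 - 16 = -8)
d(U) = -41 (d(U) = -9 - 8*4 = -9 - 32 = -41)
(-24*(-23 + n))*d(-1) = -24*(-23 + 19/40)*(-41) = -24*(-901/40)*(-41) = (2703/5)*(-41) = -110823/5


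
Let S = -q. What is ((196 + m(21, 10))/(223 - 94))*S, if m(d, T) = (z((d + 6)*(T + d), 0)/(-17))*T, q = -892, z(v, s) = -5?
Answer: 3016744/2193 ≈ 1375.6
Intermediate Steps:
m(d, T) = 5*T/17 (m(d, T) = (-5/(-17))*T = (-5*(-1/17))*T = 5*T/17)
S = 892 (S = -1*(-892) = 892)
((196 + m(21, 10))/(223 - 94))*S = ((196 + (5/17)*10)/(223 - 94))*892 = ((196 + 50/17)/129)*892 = ((3382/17)*(1/129))*892 = (3382/2193)*892 = 3016744/2193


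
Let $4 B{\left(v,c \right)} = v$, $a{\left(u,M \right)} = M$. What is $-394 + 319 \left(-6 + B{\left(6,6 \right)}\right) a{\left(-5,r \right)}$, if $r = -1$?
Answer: $\frac{2083}{2} \approx 1041.5$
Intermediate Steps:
$B{\left(v,c \right)} = \frac{v}{4}$
$-394 + 319 \left(-6 + B{\left(6,6 \right)}\right) a{\left(-5,r \right)} = -394 + 319 \left(-6 + \frac{1}{4} \cdot 6\right) \left(-1\right) = -394 + 319 \left(-6 + \frac{3}{2}\right) \left(-1\right) = -394 + 319 \left(\left(- \frac{9}{2}\right) \left(-1\right)\right) = -394 + 319 \cdot \frac{9}{2} = -394 + \frac{2871}{2} = \frac{2083}{2}$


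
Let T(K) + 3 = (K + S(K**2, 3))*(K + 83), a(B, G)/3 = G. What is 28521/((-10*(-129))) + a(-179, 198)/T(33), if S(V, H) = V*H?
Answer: 404389611/18289190 ≈ 22.111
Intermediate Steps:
a(B, G) = 3*G
S(V, H) = H*V
T(K) = -3 + (83 + K)*(K + 3*K**2) (T(K) = -3 + (K + 3*K**2)*(K + 83) = -3 + (K + 3*K**2)*(83 + K) = -3 + (83 + K)*(K + 3*K**2))
28521/((-10*(-129))) + a(-179, 198)/T(33) = 28521/((-10*(-129))) + (3*198)/(-3 + 3*33**3 + 83*33 + 250*33**2) = 28521/1290 + 594/(-3 + 3*35937 + 2739 + 250*1089) = 28521*(1/1290) + 594/(-3 + 107811 + 2739 + 272250) = 9507/430 + 594/382797 = 9507/430 + 594*(1/382797) = 9507/430 + 66/42533 = 404389611/18289190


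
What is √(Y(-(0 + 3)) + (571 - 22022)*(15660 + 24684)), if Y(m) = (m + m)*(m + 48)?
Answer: I*√865419414 ≈ 29418.0*I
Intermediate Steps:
Y(m) = 2*m*(48 + m) (Y(m) = (2*m)*(48 + m) = 2*m*(48 + m))
√(Y(-(0 + 3)) + (571 - 22022)*(15660 + 24684)) = √(2*(-(0 + 3))*(48 - (0 + 3)) + (571 - 22022)*(15660 + 24684)) = √(2*(-1*3)*(48 - 1*3) - 21451*40344) = √(2*(-3)*(48 - 3) - 865419144) = √(2*(-3)*45 - 865419144) = √(-270 - 865419144) = √(-865419414) = I*√865419414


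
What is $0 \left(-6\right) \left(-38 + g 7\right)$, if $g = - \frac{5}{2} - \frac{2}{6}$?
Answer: $0$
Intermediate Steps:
$g = - \frac{17}{6}$ ($g = \left(-5\right) \frac{1}{2} - \frac{1}{3} = - \frac{5}{2} - \frac{1}{3} = - \frac{17}{6} \approx -2.8333$)
$0 \left(-6\right) \left(-38 + g 7\right) = 0 \left(-6\right) \left(-38 - \frac{119}{6}\right) = 0 \left(-38 - \frac{119}{6}\right) = 0 \left(- \frac{347}{6}\right) = 0$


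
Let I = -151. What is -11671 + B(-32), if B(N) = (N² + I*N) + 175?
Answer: -5640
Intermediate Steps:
B(N) = 175 + N² - 151*N (B(N) = (N² - 151*N) + 175 = 175 + N² - 151*N)
-11671 + B(-32) = -11671 + (175 + (-32)² - 151*(-32)) = -11671 + (175 + 1024 + 4832) = -11671 + 6031 = -5640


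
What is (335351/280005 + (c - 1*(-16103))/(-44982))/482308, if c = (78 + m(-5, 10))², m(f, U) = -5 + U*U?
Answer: 17425147/48212368599780 ≈ 3.6143e-7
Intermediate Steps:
m(f, U) = -5 + U²
c = 29929 (c = (78 + (-5 + 10²))² = (78 + (-5 + 100))² = (78 + 95)² = 173² = 29929)
(335351/280005 + (c - 1*(-16103))/(-44982))/482308 = (335351/280005 + (29929 - 1*(-16103))/(-44982))/482308 = (335351*(1/280005) + (29929 + 16103)*(-1/44982))*(1/482308) = (335351/280005 + 46032*(-1/44982))*(1/482308) = (335351/280005 - 1096/1071)*(1/482308) = (17425147/99961785)*(1/482308) = 17425147/48212368599780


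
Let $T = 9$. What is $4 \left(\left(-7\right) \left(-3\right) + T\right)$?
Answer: $120$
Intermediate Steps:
$4 \left(\left(-7\right) \left(-3\right) + T\right) = 4 \left(\left(-7\right) \left(-3\right) + 9\right) = 4 \left(21 + 9\right) = 4 \cdot 30 = 120$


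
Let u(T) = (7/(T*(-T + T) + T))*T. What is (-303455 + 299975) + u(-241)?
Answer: -3473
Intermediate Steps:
u(T) = 7 (u(T) = (7/(T*0 + T))*T = (7/(0 + T))*T = (7/T)*T = 7)
(-303455 + 299975) + u(-241) = (-303455 + 299975) + 7 = -3480 + 7 = -3473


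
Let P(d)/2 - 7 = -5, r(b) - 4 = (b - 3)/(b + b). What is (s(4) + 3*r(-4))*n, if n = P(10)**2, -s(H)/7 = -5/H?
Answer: 374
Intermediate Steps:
r(b) = 4 + (-3 + b)/(2*b) (r(b) = 4 + (b - 3)/(b + b) = 4 + (-3 + b)/((2*b)) = 4 + (-3 + b)*(1/(2*b)) = 4 + (-3 + b)/(2*b))
s(H) = 35/H (s(H) = -(-35)/H = 35/H)
P(d) = 4 (P(d) = 14 + 2*(-5) = 14 - 10 = 4)
n = 16 (n = 4**2 = 16)
(s(4) + 3*r(-4))*n = (35/4 + 3*((3/2)*(-1 + 3*(-4))/(-4)))*16 = (35*(1/4) + 3*((3/2)*(-1/4)*(-1 - 12)))*16 = (35/4 + 3*((3/2)*(-1/4)*(-13)))*16 = (35/4 + 3*(39/8))*16 = (35/4 + 117/8)*16 = (187/8)*16 = 374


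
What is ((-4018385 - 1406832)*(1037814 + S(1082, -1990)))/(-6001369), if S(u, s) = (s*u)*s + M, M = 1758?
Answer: 23251762696406524/6001369 ≈ 3.8744e+9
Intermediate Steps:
S(u, s) = 1758 + u*s² (S(u, s) = (s*u)*s + 1758 = u*s² + 1758 = 1758 + u*s²)
((-4018385 - 1406832)*(1037814 + S(1082, -1990)))/(-6001369) = ((-4018385 - 1406832)*(1037814 + (1758 + 1082*(-1990)²)))/(-6001369) = -5425217*(1037814 + (1758 + 1082*3960100))*(-1/6001369) = -5425217*(1037814 + (1758 + 4284828200))*(-1/6001369) = -5425217*(1037814 + 4284829958)*(-1/6001369) = -5425217*4285867772*(-1/6001369) = -23251762696406524*(-1/6001369) = 23251762696406524/6001369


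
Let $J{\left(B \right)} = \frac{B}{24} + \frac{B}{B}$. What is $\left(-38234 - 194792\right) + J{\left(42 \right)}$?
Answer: $- \frac{932093}{4} \approx -2.3302 \cdot 10^{5}$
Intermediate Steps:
$J{\left(B \right)} = 1 + \frac{B}{24}$ ($J{\left(B \right)} = B \frac{1}{24} + 1 = \frac{B}{24} + 1 = 1 + \frac{B}{24}$)
$\left(-38234 - 194792\right) + J{\left(42 \right)} = \left(-38234 - 194792\right) + \left(1 + \frac{1}{24} \cdot 42\right) = \left(-38234 - 194792\right) + \left(1 + \frac{7}{4}\right) = -233026 + \frac{11}{4} = - \frac{932093}{4}$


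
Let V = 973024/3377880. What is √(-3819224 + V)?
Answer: 2*I*√18913898646255745/140745 ≈ 1954.3*I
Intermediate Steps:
V = 121628/422235 (V = 973024*(1/3377880) = 121628/422235 ≈ 0.28806)
√(-3819224 + V) = √(-3819224 + 121628/422235) = √(-1612609924012/422235) = 2*I*√18913898646255745/140745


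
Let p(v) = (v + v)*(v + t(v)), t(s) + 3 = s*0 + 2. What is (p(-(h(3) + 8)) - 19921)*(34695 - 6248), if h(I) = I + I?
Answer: -554744947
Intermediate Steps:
t(s) = -1 (t(s) = -3 + (s*0 + 2) = -3 + (0 + 2) = -3 + 2 = -1)
h(I) = 2*I
p(v) = 2*v*(-1 + v) (p(v) = (v + v)*(v - 1) = (2*v)*(-1 + v) = 2*v*(-1 + v))
(p(-(h(3) + 8)) - 19921)*(34695 - 6248) = (2*(-(2*3 + 8))*(-1 - (2*3 + 8)) - 19921)*(34695 - 6248) = (2*(-(6 + 8))*(-1 - (6 + 8)) - 19921)*28447 = (2*(-1*14)*(-1 - 1*14) - 19921)*28447 = (2*(-14)*(-1 - 14) - 19921)*28447 = (2*(-14)*(-15) - 19921)*28447 = (420 - 19921)*28447 = -19501*28447 = -554744947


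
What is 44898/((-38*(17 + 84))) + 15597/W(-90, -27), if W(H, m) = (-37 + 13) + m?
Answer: -10358514/32623 ≈ -317.52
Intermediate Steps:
W(H, m) = -24 + m
44898/((-38*(17 + 84))) + 15597/W(-90, -27) = 44898/((-38*(17 + 84))) + 15597/(-24 - 27) = 44898/((-38*101)) + 15597/(-51) = 44898/(-3838) + 15597*(-1/51) = 44898*(-1/3838) - 5199/17 = -22449/1919 - 5199/17 = -10358514/32623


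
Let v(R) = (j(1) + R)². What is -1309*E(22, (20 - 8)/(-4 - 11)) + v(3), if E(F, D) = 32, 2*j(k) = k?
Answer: -167503/4 ≈ -41876.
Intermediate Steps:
j(k) = k/2
v(R) = (½ + R)² (v(R) = ((½)*1 + R)² = (½ + R)²)
-1309*E(22, (20 - 8)/(-4 - 11)) + v(3) = -1309*32 + (1 + 2*3)²/4 = -41888 + (1 + 6)²/4 = -41888 + (¼)*7² = -41888 + (¼)*49 = -41888 + 49/4 = -167503/4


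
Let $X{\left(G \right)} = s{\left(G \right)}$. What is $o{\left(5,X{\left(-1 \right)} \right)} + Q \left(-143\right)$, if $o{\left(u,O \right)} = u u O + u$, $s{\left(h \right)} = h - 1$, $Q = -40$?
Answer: $5675$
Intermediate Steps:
$s{\left(h \right)} = -1 + h$ ($s{\left(h \right)} = h - 1 = -1 + h$)
$X{\left(G \right)} = -1 + G$
$o{\left(u,O \right)} = u + O u^{2}$ ($o{\left(u,O \right)} = u^{2} O + u = O u^{2} + u = u + O u^{2}$)
$o{\left(5,X{\left(-1 \right)} \right)} + Q \left(-143\right) = 5 \left(1 + \left(-1 - 1\right) 5\right) - -5720 = 5 \left(1 - 10\right) + 5720 = 5 \left(-9\right) + 5720 = -45 + 5720 = 5675$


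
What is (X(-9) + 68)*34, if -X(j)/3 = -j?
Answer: 1394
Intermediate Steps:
X(j) = 3*j (X(j) = -(-3)*j = 3*j)
(X(-9) + 68)*34 = (3*(-9) + 68)*34 = (-27 + 68)*34 = 41*34 = 1394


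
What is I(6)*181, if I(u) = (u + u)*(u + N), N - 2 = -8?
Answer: 0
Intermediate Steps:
N = -6 (N = 2 - 8 = -6)
I(u) = 2*u*(-6 + u) (I(u) = (u + u)*(u - 6) = (2*u)*(-6 + u) = 2*u*(-6 + u))
I(6)*181 = (2*6*(-6 + 6))*181 = (2*6*0)*181 = 0*181 = 0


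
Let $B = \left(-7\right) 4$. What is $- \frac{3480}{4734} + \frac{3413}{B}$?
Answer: $- \frac{2709097}{22092} \approx -122.63$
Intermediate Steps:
$B = -28$
$- \frac{3480}{4734} + \frac{3413}{B} = - \frac{3480}{4734} + \frac{3413}{-28} = \left(-3480\right) \frac{1}{4734} + 3413 \left(- \frac{1}{28}\right) = - \frac{580}{789} - \frac{3413}{28} = - \frac{2709097}{22092}$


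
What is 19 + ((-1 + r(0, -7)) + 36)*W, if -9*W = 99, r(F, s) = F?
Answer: -366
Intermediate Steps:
W = -11 (W = -⅑*99 = -11)
19 + ((-1 + r(0, -7)) + 36)*W = 19 + ((-1 + 0) + 36)*(-11) = 19 + (-1 + 36)*(-11) = 19 + 35*(-11) = 19 - 385 = -366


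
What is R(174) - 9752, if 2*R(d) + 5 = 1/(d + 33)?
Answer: -2019181/207 ≈ -9754.5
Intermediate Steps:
R(d) = -5/2 + 1/(2*(33 + d)) (R(d) = -5/2 + 1/(2*(d + 33)) = -5/2 + 1/(2*(33 + d)))
R(174) - 9752 = (-164 - 5*174)/(2*(33 + 174)) - 9752 = (½)*(-164 - 870)/207 - 9752 = (½)*(1/207)*(-1034) - 9752 = -517/207 - 9752 = -2019181/207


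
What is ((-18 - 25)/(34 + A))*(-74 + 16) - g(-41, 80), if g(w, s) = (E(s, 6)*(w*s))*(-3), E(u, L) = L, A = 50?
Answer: -2478433/42 ≈ -59010.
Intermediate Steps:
g(w, s) = -18*s*w (g(w, s) = (6*(w*s))*(-3) = (6*(s*w))*(-3) = (6*s*w)*(-3) = -18*s*w)
((-18 - 25)/(34 + A))*(-74 + 16) - g(-41, 80) = ((-18 - 25)/(34 + 50))*(-74 + 16) - (-18)*80*(-41) = -43/84*(-58) - 1*59040 = -43*1/84*(-58) - 59040 = -43/84*(-58) - 59040 = 1247/42 - 59040 = -2478433/42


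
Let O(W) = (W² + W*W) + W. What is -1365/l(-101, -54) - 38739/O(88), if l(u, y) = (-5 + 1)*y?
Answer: -51439/5841 ≈ -8.8065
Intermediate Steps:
l(u, y) = -4*y
O(W) = W + 2*W² (O(W) = (W² + W²) + W = 2*W² + W = W + 2*W²)
-1365/l(-101, -54) - 38739/O(88) = -1365/((-4*(-54))) - 38739*1/(88*(1 + 2*88)) = -1365/216 - 38739*1/(88*(1 + 176)) = -1365*1/216 - 38739/(88*177) = -455/72 - 38739/15576 = -455/72 - 38739*1/15576 = -455/72 - 12913/5192 = -51439/5841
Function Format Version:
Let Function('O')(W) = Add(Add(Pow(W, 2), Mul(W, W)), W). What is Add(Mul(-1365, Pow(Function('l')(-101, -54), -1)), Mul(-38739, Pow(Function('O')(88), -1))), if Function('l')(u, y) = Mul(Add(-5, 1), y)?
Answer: Rational(-51439, 5841) ≈ -8.8065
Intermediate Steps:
Function('l')(u, y) = Mul(-4, y)
Function('O')(W) = Add(W, Mul(2, Pow(W, 2))) (Function('O')(W) = Add(Add(Pow(W, 2), Pow(W, 2)), W) = Add(Mul(2, Pow(W, 2)), W) = Add(W, Mul(2, Pow(W, 2))))
Add(Mul(-1365, Pow(Function('l')(-101, -54), -1)), Mul(-38739, Pow(Function('O')(88), -1))) = Add(Mul(-1365, Pow(Mul(-4, -54), -1)), Mul(-38739, Pow(Mul(88, Add(1, Mul(2, 88))), -1))) = Add(Mul(-1365, Pow(216, -1)), Mul(-38739, Pow(Mul(88, Add(1, 176)), -1))) = Add(Mul(-1365, Rational(1, 216)), Mul(-38739, Pow(Mul(88, 177), -1))) = Add(Rational(-455, 72), Mul(-38739, Pow(15576, -1))) = Add(Rational(-455, 72), Mul(-38739, Rational(1, 15576))) = Add(Rational(-455, 72), Rational(-12913, 5192)) = Rational(-51439, 5841)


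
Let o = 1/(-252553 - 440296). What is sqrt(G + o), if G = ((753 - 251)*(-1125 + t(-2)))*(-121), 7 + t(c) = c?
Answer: sqrt(33065822567596338979)/692849 ≈ 8299.5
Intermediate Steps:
t(c) = -7 + c
o = -1/692849 (o = 1/(-692849) = -1/692849 ≈ -1.4433e-6)
G = 68881428 (G = ((753 - 251)*(-1125 + (-7 - 2)))*(-121) = (502*(-1125 - 9))*(-121) = (502*(-1134))*(-121) = -569268*(-121) = 68881428)
sqrt(G + o) = sqrt(68881428 - 1/692849) = sqrt(47724428508371/692849) = sqrt(33065822567596338979)/692849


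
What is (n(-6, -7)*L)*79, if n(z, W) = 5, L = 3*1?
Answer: 1185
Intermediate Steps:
L = 3
(n(-6, -7)*L)*79 = (5*3)*79 = 15*79 = 1185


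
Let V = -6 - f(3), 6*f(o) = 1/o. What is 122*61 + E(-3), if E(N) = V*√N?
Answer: 7442 - 109*I*√3/18 ≈ 7442.0 - 10.489*I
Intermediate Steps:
f(o) = 1/(6*o)
V = -109/18 (V = -6 - 1/(6*3) = -6 - 1*1/18 = -6 - 1/18 = -109/18 ≈ -6.0556)
E(N) = -109*√N/18
122*61 + E(-3) = 122*61 - 109*I*√3/18 = 7442 - 109*I*√3/18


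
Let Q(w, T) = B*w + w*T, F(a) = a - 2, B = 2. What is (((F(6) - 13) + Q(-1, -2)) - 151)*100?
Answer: -16000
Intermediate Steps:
F(a) = -2 + a
Q(w, T) = 2*w + T*w (Q(w, T) = 2*w + w*T = 2*w + T*w)
(((F(6) - 13) + Q(-1, -2)) - 151)*100 = ((((-2 + 6) - 13) - (2 - 2)) - 151)*100 = (((4 - 13) - 1*0) - 151)*100 = ((-9 + 0) - 151)*100 = (-9 - 151)*100 = -160*100 = -16000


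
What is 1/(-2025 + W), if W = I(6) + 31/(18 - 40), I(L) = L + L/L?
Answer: -22/44427 ≈ -0.00049519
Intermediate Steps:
I(L) = 1 + L (I(L) = L + 1 = 1 + L)
W = 123/22 (W = (1 + 6) + 31/(18 - 40) = 7 + 31/(-22) = 7 + 31*(-1/22) = 7 - 31/22 = 123/22 ≈ 5.5909)
1/(-2025 + W) = 1/(-2025 + 123/22) = 1/(-44427/22) = -22/44427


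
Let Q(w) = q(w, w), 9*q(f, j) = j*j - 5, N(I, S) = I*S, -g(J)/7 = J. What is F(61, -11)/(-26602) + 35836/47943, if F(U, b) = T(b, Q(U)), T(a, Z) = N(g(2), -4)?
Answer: 475312232/637689843 ≈ 0.74537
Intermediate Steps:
g(J) = -7*J
q(f, j) = -5/9 + j²/9 (q(f, j) = (j*j - 5)/9 = (j² - 5)/9 = (-5 + j²)/9 = -5/9 + j²/9)
Q(w) = -5/9 + w²/9
T(a, Z) = 56 (T(a, Z) = -7*2*(-4) = -14*(-4) = 56)
F(U, b) = 56
F(61, -11)/(-26602) + 35836/47943 = 56/(-26602) + 35836/47943 = 56*(-1/26602) + 35836*(1/47943) = -28/13301 + 35836/47943 = 475312232/637689843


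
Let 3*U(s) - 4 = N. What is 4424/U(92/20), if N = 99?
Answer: 13272/103 ≈ 128.85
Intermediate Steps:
U(s) = 103/3 (U(s) = 4/3 + (⅓)*99 = 4/3 + 33 = 103/3)
4424/U(92/20) = 4424/(103/3) = 4424*(3/103) = 13272/103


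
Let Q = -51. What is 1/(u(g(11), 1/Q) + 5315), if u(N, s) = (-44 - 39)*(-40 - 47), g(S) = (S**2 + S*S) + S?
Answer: 1/12536 ≈ 7.9770e-5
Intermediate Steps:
g(S) = S + 2*S**2 (g(S) = (S**2 + S**2) + S = 2*S**2 + S = S + 2*S**2)
u(N, s) = 7221 (u(N, s) = -83*(-87) = 7221)
1/(u(g(11), 1/Q) + 5315) = 1/(7221 + 5315) = 1/12536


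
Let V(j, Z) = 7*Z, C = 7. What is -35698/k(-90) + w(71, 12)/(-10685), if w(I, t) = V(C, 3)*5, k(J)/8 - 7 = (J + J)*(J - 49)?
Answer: -40245581/213930796 ≈ -0.18812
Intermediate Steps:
k(J) = 56 + 16*J*(-49 + J) (k(J) = 56 + 8*((J + J)*(J - 49)) = 56 + 8*((2*J)*(-49 + J)) = 56 + 8*(2*J*(-49 + J)) = 56 + 16*J*(-49 + J))
w(I, t) = 105 (w(I, t) = (7*3)*5 = 21*5 = 105)
-35698/k(-90) + w(71, 12)/(-10685) = -35698/(56 - 784*(-90) + 16*(-90)²) + 105/(-10685) = -35698/(56 + 70560 + 16*8100) + 105*(-1/10685) = -35698/(56 + 70560 + 129600) - 21/2137 = -35698/200216 - 21/2137 = -35698*1/200216 - 21/2137 = -17849/100108 - 21/2137 = -40245581/213930796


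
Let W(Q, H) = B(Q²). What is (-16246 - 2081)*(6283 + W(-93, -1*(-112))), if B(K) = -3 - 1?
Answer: -115075233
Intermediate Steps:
B(K) = -4
W(Q, H) = -4
(-16246 - 2081)*(6283 + W(-93, -1*(-112))) = (-16246 - 2081)*(6283 - 4) = -18327*6279 = -115075233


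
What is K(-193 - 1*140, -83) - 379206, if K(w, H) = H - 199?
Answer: -379488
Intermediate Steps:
K(w, H) = -199 + H
K(-193 - 1*140, -83) - 379206 = (-199 - 83) - 379206 = -282 - 379206 = -379488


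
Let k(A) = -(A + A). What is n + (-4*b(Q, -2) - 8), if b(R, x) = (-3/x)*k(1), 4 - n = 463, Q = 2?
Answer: -455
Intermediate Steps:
n = -459 (n = 4 - 1*463 = 4 - 463 = -459)
k(A) = -2*A
b(R, x) = 6/x (b(R, x) = (-3/x)*(-2*1) = -3/x*(-2) = 6/x)
n + (-4*b(Q, -2) - 8) = -459 + (-24/(-2) - 8) = -459 + (-24*(-1)/2 - 8) = -459 + (-4*(-3) - 8) = -459 + (12 - 8) = -459 + 4 = -455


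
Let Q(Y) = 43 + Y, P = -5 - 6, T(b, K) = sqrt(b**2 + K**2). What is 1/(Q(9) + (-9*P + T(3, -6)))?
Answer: 151/22756 - 3*sqrt(5)/22756 ≈ 0.0063408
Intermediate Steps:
T(b, K) = sqrt(K**2 + b**2)
P = -11
1/(Q(9) + (-9*P + T(3, -6))) = 1/((43 + 9) + (-9*(-11) + sqrt((-6)**2 + 3**2))) = 1/(52 + (99 + sqrt(36 + 9))) = 1/(52 + (99 + sqrt(45))) = 1/(52 + (99 + 3*sqrt(5))) = 1/(151 + 3*sqrt(5))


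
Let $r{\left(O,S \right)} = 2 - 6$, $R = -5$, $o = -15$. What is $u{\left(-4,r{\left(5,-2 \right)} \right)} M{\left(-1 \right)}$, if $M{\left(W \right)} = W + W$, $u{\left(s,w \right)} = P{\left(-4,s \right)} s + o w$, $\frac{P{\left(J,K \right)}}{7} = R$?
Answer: $-400$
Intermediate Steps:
$r{\left(O,S \right)} = -4$ ($r{\left(O,S \right)} = 2 - 6 = -4$)
$P{\left(J,K \right)} = -35$ ($P{\left(J,K \right)} = 7 \left(-5\right) = -35$)
$u{\left(s,w \right)} = - 35 s - 15 w$
$M{\left(W \right)} = 2 W$
$u{\left(-4,r{\left(5,-2 \right)} \right)} M{\left(-1 \right)} = \left(\left(-35\right) \left(-4\right) - -60\right) 2 \left(-1\right) = \left(140 + 60\right) \left(-2\right) = 200 \left(-2\right) = -400$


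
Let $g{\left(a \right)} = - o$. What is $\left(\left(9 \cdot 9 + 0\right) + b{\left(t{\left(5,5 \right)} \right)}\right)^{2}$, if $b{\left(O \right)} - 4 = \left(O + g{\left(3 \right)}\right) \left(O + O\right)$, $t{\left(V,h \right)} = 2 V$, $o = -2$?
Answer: $105625$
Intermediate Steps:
$g{\left(a \right)} = 2$ ($g{\left(a \right)} = \left(-1\right) \left(-2\right) = 2$)
$b{\left(O \right)} = 4 + 2 O \left(2 + O\right)$ ($b{\left(O \right)} = 4 + \left(O + 2\right) \left(O + O\right) = 4 + \left(2 + O\right) 2 O = 4 + 2 O \left(2 + O\right)$)
$\left(\left(9 \cdot 9 + 0\right) + b{\left(t{\left(5,5 \right)} \right)}\right)^{2} = \left(\left(9 \cdot 9 + 0\right) + \left(4 + 2 \left(2 \cdot 5\right)^{2} + 4 \cdot 2 \cdot 5\right)\right)^{2} = \left(\left(81 + 0\right) + \left(4 + 2 \cdot 10^{2} + 4 \cdot 10\right)\right)^{2} = \left(81 + \left(4 + 2 \cdot 100 + 40\right)\right)^{2} = \left(81 + \left(4 + 200 + 40\right)\right)^{2} = \left(81 + 244\right)^{2} = 325^{2} = 105625$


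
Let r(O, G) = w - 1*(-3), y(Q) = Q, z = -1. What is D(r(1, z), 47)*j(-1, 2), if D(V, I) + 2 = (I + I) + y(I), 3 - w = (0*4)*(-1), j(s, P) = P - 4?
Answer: -278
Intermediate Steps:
j(s, P) = -4 + P
w = 3 (w = 3 - 0*4*(-1) = 3 - 0*(-1) = 3 - 1*0 = 3 + 0 = 3)
r(O, G) = 6 (r(O, G) = 3 - 1*(-3) = 3 + 3 = 6)
D(V, I) = -2 + 3*I (D(V, I) = -2 + ((I + I) + I) = -2 + (2*I + I) = -2 + 3*I)
D(r(1, z), 47)*j(-1, 2) = (-2 + 3*47)*(-4 + 2) = (-2 + 141)*(-2) = 139*(-2) = -278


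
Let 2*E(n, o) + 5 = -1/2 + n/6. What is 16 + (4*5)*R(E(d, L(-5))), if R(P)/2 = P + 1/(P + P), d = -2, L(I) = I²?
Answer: -2258/21 ≈ -107.52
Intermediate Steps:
E(n, o) = -11/4 + n/12 (E(n, o) = -5/2 + (-1/2 + n/6)/2 = -5/2 + (-1*½ + n*(⅙))/2 = -5/2 + (-½ + n/6)/2 = -5/2 + (-¼ + n/12) = -11/4 + n/12)
R(P) = 1/P + 2*P (R(P) = 2*(P + 1/(P + P)) = 2*(P + 1/(2*P)) = 1/P + 2*P)
16 + (4*5)*R(E(d, L(-5))) = 16 + (4*5)*(1/(-11/4 + (1/12)*(-2)) + 2*(-11/4 + (1/12)*(-2))) = 16 + 20*(1/(-11/4 - ⅙) + 2*(-11/4 - ⅙)) = 16 + 20*(1/(-35/12) + 2*(-35/12)) = 16 + 20*(-12/35 - 35/6) = 16 + 20*(-1297/210) = 16 - 2594/21 = -2258/21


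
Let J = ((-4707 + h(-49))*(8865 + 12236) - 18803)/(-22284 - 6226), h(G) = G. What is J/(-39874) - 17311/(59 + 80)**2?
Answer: -21618627234179/21964262344540 ≈ -0.98426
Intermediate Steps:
J = 100375159/28510 (J = ((-4707 - 49)*(8865 + 12236) - 18803)/(-22284 - 6226) = (-4756*21101 - 18803)/(-28510) = (-100356356 - 18803)*(-1/28510) = -100375159*(-1/28510) = 100375159/28510 ≈ 3520.7)
J/(-39874) - 17311/(59 + 80)**2 = (100375159/28510)/(-39874) - 17311/(59 + 80)**2 = (100375159/28510)*(-1/39874) - 17311/(139**2) = -100375159/1136807740 - 17311/19321 = -21618627234179/21964262344540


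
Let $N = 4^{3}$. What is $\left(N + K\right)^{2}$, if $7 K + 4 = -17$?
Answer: $3721$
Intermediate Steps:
$K = -3$ ($K = - \frac{4}{7} + \frac{1}{7} \left(-17\right) = - \frac{4}{7} - \frac{17}{7} = -3$)
$N = 64$
$\left(N + K\right)^{2} = \left(64 - 3\right)^{2} = 61^{2} = 3721$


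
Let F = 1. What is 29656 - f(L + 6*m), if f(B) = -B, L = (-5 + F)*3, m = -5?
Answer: 29614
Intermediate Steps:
L = -12 (L = (-5 + 1)*3 = -4*3 = -12)
29656 - f(L + 6*m) = 29656 - (-1)*(-12 + 6*(-5)) = 29656 - (-1)*(-12 - 30) = 29656 - (-1)*(-42) = 29656 - 1*42 = 29656 - 42 = 29614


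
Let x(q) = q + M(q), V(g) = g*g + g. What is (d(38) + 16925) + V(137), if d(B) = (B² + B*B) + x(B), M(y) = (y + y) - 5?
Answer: 38828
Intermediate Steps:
M(y) = -5 + 2*y (M(y) = 2*y - 5 = -5 + 2*y)
V(g) = g + g² (V(g) = g² + g = g + g²)
x(q) = -5 + 3*q (x(q) = q + (-5 + 2*q) = -5 + 3*q)
d(B) = -5 + 2*B² + 3*B (d(B) = (B² + B*B) + (-5 + 3*B) = (B² + B²) + (-5 + 3*B) = 2*B² + (-5 + 3*B) = -5 + 2*B² + 3*B)
(d(38) + 16925) + V(137) = ((-5 + 2*38² + 3*38) + 16925) + 137*(1 + 137) = ((-5 + 2*1444 + 114) + 16925) + 137*138 = ((-5 + 2888 + 114) + 16925) + 18906 = (2997 + 16925) + 18906 = 19922 + 18906 = 38828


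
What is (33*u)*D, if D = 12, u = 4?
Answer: 1584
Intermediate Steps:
(33*u)*D = (33*4)*12 = 132*12 = 1584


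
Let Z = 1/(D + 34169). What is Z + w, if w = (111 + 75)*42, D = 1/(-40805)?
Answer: 10892006376533/1394266044 ≈ 7812.0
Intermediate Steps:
D = -1/40805 ≈ -2.4507e-5
w = 7812 (w = 186*42 = 7812)
Z = 40805/1394266044 (Z = 1/(-1/40805 + 34169) = 1/(1394266044/40805) = 40805/1394266044 ≈ 2.9266e-5)
Z + w = 40805/1394266044 + 7812 = 10892006376533/1394266044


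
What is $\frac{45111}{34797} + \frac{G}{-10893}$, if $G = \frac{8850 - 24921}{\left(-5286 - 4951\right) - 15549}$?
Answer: $\frac{1407836625899}{1086002376634} \approx 1.2963$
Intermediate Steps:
$G = \frac{16071}{25786}$ ($G = - \frac{16071}{-10237 - 15549} = - \frac{16071}{-25786} = \left(-16071\right) \left(- \frac{1}{25786}\right) = \frac{16071}{25786} \approx 0.62325$)
$\frac{45111}{34797} + \frac{G}{-10893} = \frac{45111}{34797} + \frac{16071}{25786 \left(-10893\right)} = 45111 \cdot \frac{1}{34797} + \frac{16071}{25786} \left(- \frac{1}{10893}\right) = \frac{15037}{11599} - \frac{5357}{93628966} = \frac{1407836625899}{1086002376634}$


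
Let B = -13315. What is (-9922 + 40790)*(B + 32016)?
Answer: 577262468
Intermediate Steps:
(-9922 + 40790)*(B + 32016) = (-9922 + 40790)*(-13315 + 32016) = 30868*18701 = 577262468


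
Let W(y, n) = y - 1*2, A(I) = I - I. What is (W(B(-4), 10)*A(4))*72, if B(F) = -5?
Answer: 0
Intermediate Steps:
A(I) = 0
W(y, n) = -2 + y (W(y, n) = y - 2 = -2 + y)
(W(B(-4), 10)*A(4))*72 = ((-2 - 5)*0)*72 = -7*0*72 = 0*72 = 0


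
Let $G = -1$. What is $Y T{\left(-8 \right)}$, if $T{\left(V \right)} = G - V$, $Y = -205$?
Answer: $-1435$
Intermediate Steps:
$T{\left(V \right)} = -1 - V$
$Y T{\left(-8 \right)} = - 205 \left(-1 - -8\right) = - 205 \left(-1 + 8\right) = \left(-205\right) 7 = -1435$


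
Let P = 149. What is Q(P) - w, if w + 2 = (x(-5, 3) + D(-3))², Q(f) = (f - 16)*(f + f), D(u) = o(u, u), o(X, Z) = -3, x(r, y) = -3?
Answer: 39600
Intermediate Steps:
D(u) = -3
Q(f) = 2*f*(-16 + f) (Q(f) = (-16 + f)*(2*f) = 2*f*(-16 + f))
w = 34 (w = -2 + (-3 - 3)² = -2 + (-6)² = -2 + 36 = 34)
Q(P) - w = 2*149*(-16 + 149) - 1*34 = 2*149*133 - 34 = 39634 - 34 = 39600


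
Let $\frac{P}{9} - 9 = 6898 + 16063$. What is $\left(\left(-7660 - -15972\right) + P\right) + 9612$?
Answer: $224654$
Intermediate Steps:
$P = 206730$ ($P = 81 + 9 \left(6898 + 16063\right) = 81 + 9 \cdot 22961 = 81 + 206649 = 206730$)
$\left(\left(-7660 - -15972\right) + P\right) + 9612 = \left(\left(-7660 - -15972\right) + 206730\right) + 9612 = \left(\left(-7660 + 15972\right) + 206730\right) + 9612 = \left(8312 + 206730\right) + 9612 = 215042 + 9612 = 224654$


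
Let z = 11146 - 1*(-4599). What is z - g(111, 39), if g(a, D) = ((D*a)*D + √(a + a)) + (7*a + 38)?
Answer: -153901 - √222 ≈ -1.5392e+5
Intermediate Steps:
z = 15745 (z = 11146 + 4599 = 15745)
g(a, D) = 38 + 7*a + a*D² + √2*√a (g(a, D) = (a*D² + √(2*a)) + (38 + 7*a) = (a*D² + √2*√a) + (38 + 7*a) = 38 + 7*a + a*D² + √2*√a)
z - g(111, 39) = 15745 - (38 + 7*111 + 111*39² + √2*√111) = 15745 - (38 + 777 + 111*1521 + √222) = 15745 - (38 + 777 + 168831 + √222) = 15745 - (169646 + √222) = 15745 + (-169646 - √222) = -153901 - √222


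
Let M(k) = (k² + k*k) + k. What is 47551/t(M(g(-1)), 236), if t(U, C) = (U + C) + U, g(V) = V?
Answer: 6793/34 ≈ 199.79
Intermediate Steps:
M(k) = k + 2*k² (M(k) = (k² + k²) + k = 2*k² + k = k + 2*k²)
t(U, C) = C + 2*U (t(U, C) = (C + U) + U = C + 2*U)
47551/t(M(g(-1)), 236) = 47551/(236 + 2*(-(1 + 2*(-1)))) = 47551/(236 + 2*(-(1 - 2))) = 47551/(236 + 2*(-1*(-1))) = 47551/(236 + 2*1) = 47551/(236 + 2) = 47551/238 = 47551*(1/238) = 6793/34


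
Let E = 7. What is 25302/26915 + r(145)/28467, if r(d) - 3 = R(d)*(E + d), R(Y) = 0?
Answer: 240117593/255396435 ≈ 0.94018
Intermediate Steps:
r(d) = 3 (r(d) = 3 + 0*(7 + d) = 3 + 0 = 3)
25302/26915 + r(145)/28467 = 25302/26915 + 3/28467 = 25302*(1/26915) + 3*(1/28467) = 25302/26915 + 1/9489 = 240117593/255396435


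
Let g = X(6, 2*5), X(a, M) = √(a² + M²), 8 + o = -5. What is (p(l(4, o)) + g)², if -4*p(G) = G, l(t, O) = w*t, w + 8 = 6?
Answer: 140 + 8*√34 ≈ 186.65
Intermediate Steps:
w = -2 (w = -8 + 6 = -2)
o = -13 (o = -8 - 5 = -13)
l(t, O) = -2*t
X(a, M) = √(M² + a²)
g = 2*√34 (g = √((2*5)² + 6²) = √(10² + 36) = √(100 + 36) = √136 = 2*√34 ≈ 11.662)
p(G) = -G/4
(p(l(4, o)) + g)² = (-(-1)*4/2 + 2*√34)² = (-¼*(-8) + 2*√34)² = (2 + 2*√34)²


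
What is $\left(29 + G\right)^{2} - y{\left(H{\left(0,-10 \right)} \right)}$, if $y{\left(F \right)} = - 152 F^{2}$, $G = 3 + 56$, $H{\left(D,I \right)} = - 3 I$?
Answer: $144544$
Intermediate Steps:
$G = 59$
$\left(29 + G\right)^{2} - y{\left(H{\left(0,-10 \right)} \right)} = \left(29 + 59\right)^{2} - - 152 \left(\left(-3\right) \left(-10\right)\right)^{2} = 88^{2} - - 152 \cdot 30^{2} = 7744 - \left(-152\right) 900 = 7744 - -136800 = 7744 + 136800 = 144544$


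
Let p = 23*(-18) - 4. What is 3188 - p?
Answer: 3606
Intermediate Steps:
p = -418 (p = -414 - 4 = -418)
3188 - p = 3188 - 1*(-418) = 3188 + 418 = 3606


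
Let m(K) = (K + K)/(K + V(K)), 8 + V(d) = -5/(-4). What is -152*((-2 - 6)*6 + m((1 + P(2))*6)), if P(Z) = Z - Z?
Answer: 9728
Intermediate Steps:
V(d) = -27/4 (V(d) = -8 - 5/(-4) = -8 - 5*(-1/4) = -8 + 5/4 = -27/4)
P(Z) = 0
m(K) = 2*K/(-27/4 + K) (m(K) = (K + K)/(K - 27/4) = (2*K)/(-27/4 + K) = 2*K/(-27/4 + K))
-152*((-2 - 6)*6 + m((1 + P(2))*6)) = -152*((-2 - 6)*6 + 8*((1 + 0)*6)/(-27 + 4*((1 + 0)*6))) = -152*(-8*6 + 8*(1*6)/(-27 + 4*(1*6))) = -152*(-48 + 8*6/(-27 + 4*6)) = -152*(-48 + 8*6/(-27 + 24)) = -152*(-48 + 8*6/(-3)) = -152*(-48 + 8*6*(-1/3)) = -152*(-48 - 16) = -152*(-64) = 9728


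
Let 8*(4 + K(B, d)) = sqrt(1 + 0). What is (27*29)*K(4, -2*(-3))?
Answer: -24273/8 ≈ -3034.1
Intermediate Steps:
K(B, d) = -31/8 (K(B, d) = -4 + sqrt(1 + 0)/8 = -4 + sqrt(1)/8 = -4 + (1/8)*1 = -4 + 1/8 = -31/8)
(27*29)*K(4, -2*(-3)) = (27*29)*(-31/8) = 783*(-31/8) = -24273/8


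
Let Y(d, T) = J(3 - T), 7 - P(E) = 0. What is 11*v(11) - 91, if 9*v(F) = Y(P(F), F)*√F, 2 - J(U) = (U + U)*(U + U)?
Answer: -91 - 2794*√11/9 ≈ -1120.6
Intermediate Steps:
J(U) = 2 - 4*U² (J(U) = 2 - (U + U)*(U + U) = 2 - 2*U*2*U = 2 - 4*U²)
P(E) = 7 (P(E) = 7 - 1*0 = 7 + 0 = 7)
Y(d, T) = 2 - 4*(3 - T)²
v(F) = √F*(2 - 4*(-3 + F)²)/9 (v(F) = ((2 - 4*(-3 + F)²)*√F)/9 = (√F*(2 - 4*(-3 + F)²))/9 = √F*(2 - 4*(-3 + F)²)/9)
11*v(11) - 91 = 11*(2*√11*(1 - 2*(-3 + 11)²)/9) - 91 = 11*(2*√11*(1 - 2*8²)/9) - 91 = 11*(2*√11*(1 - 2*64)/9) - 91 = 11*(2*√11*(1 - 128)/9) - 91 = 11*((2/9)*√11*(-127)) - 91 = 11*(-254*√11/9) - 91 = -2794*√11/9 - 91 = -91 - 2794*√11/9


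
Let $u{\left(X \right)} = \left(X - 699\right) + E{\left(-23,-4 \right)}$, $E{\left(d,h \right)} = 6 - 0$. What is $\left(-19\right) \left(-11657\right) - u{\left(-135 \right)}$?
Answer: $222311$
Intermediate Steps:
$E{\left(d,h \right)} = 6$ ($E{\left(d,h \right)} = 6 + 0 = 6$)
$u{\left(X \right)} = -693 + X$ ($u{\left(X \right)} = \left(X - 699\right) + 6 = \left(-699 + X\right) + 6 = -693 + X$)
$\left(-19\right) \left(-11657\right) - u{\left(-135 \right)} = \left(-19\right) \left(-11657\right) - \left(-693 - 135\right) = 221483 - -828 = 221483 + 828 = 222311$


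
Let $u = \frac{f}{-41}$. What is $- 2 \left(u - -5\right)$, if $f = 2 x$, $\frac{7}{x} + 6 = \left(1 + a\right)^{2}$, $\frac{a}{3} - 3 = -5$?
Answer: $- \frac{7762}{779} \approx -9.9641$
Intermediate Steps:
$a = -6$ ($a = 9 + 3 \left(-5\right) = 9 - 15 = -6$)
$x = \frac{7}{19}$ ($x = \frac{7}{-6 + \left(1 - 6\right)^{2}} = \frac{7}{-6 + \left(-5\right)^{2}} = \frac{7}{-6 + 25} = \frac{7}{19} \approx 0.36842$)
$f = \frac{14}{19}$ ($f = 2 \cdot \frac{7}{19} = \frac{14}{19} \approx 0.73684$)
$u = - \frac{14}{779}$ ($u = \frac{14}{19 \left(-41\right)} = \frac{14}{19} \left(- \frac{1}{41}\right) = - \frac{14}{779} \approx -0.017972$)
$- 2 \left(u - -5\right) = - 2 \left(- \frac{14}{779} - -5\right) = - 2 \left(- \frac{14}{779} + 5\right) = \left(-2\right) \frac{3881}{779} = - \frac{7762}{779}$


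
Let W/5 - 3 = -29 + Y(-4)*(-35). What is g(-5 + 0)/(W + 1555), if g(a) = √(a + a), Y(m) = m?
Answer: I*√10/2125 ≈ 0.0014881*I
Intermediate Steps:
W = 570 (W = 15 + 5*(-29 - 4*(-35)) = 15 + 5*(-29 + 140) = 15 + 5*111 = 15 + 555 = 570)
g(a) = √2*√a (g(a) = √(2*a) = √2*√a)
g(-5 + 0)/(W + 1555) = (√2*√(-5 + 0))/(570 + 1555) = (√2*√(-5))/2125 = (√2*(I*√5))*(1/2125) = (I*√10)*(1/2125) = I*√10/2125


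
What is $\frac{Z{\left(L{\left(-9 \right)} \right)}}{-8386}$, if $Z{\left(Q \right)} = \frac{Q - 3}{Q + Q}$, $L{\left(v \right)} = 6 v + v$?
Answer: $- \frac{11}{176106} \approx -6.2462 \cdot 10^{-5}$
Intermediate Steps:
$L{\left(v \right)} = 7 v$
$Z{\left(Q \right)} = \frac{-3 + Q}{2 Q}$
$\frac{Z{\left(L{\left(-9 \right)} \right)}}{-8386} = \frac{\frac{1}{2} \frac{1}{7 \left(-9\right)} \left(-3 + 7 \left(-9\right)\right)}{-8386} = \frac{-3 - 63}{2 \left(-63\right)} \left(- \frac{1}{8386}\right) = \frac{1}{2} \left(- \frac{1}{63}\right) \left(-66\right) \left(- \frac{1}{8386}\right) = \frac{11}{21} \left(- \frac{1}{8386}\right) = - \frac{11}{176106}$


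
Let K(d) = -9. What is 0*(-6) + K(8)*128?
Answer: -1152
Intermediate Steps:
0*(-6) + K(8)*128 = 0*(-6) - 9*128 = 0 - 1152 = -1152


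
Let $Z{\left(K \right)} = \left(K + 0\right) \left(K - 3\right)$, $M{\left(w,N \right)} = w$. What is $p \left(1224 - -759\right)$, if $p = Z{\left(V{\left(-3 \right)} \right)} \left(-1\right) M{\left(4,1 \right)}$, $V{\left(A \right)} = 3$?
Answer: $0$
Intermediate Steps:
$Z{\left(K \right)} = K \left(-3 + K\right)$
$p = 0$ ($p = 3 \left(-3 + 3\right) \left(-1\right) 4 = 3 \cdot 0 \left(-1\right) 4 = 0 \left(-1\right) 4 = 0 \cdot 4 = 0$)
$p \left(1224 - -759\right) = 0 \left(1224 - -759\right) = 0 \left(1224 + 759\right) = 0 \cdot 1983 = 0$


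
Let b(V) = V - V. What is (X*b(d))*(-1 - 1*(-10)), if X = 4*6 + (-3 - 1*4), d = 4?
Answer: 0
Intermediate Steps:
b(V) = 0
X = 17 (X = 24 + (-3 - 4) = 24 - 7 = 17)
(X*b(d))*(-1 - 1*(-10)) = (17*0)*(-1 - 1*(-10)) = 0*(-1 + 10) = 0*9 = 0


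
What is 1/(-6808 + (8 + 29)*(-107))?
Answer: -1/10767 ≈ -9.2876e-5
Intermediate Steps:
1/(-6808 + (8 + 29)*(-107)) = 1/(-6808 + 37*(-107)) = 1/(-6808 - 3959) = 1/(-10767) = -1/10767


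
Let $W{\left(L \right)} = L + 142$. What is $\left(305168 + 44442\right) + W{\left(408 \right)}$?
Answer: $350160$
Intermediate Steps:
$W{\left(L \right)} = 142 + L$
$\left(305168 + 44442\right) + W{\left(408 \right)} = \left(305168 + 44442\right) + \left(142 + 408\right) = 349610 + 550 = 350160$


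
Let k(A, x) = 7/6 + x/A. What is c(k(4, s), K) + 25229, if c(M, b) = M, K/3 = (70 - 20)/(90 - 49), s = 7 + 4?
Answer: 302795/12 ≈ 25233.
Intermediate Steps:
s = 11
K = 150/41 (K = 3*((70 - 20)/(90 - 49)) = 3*(50/41) = 150/41 ≈ 3.6585)
k(A, x) = 7/6 + x/A (k(A, x) = 7*(1/6) + x/A = 7/6 + x/A)
c(k(4, s), K) + 25229 = (7/6 + 11/4) + 25229 = 47/12 + 25229 = 302795/12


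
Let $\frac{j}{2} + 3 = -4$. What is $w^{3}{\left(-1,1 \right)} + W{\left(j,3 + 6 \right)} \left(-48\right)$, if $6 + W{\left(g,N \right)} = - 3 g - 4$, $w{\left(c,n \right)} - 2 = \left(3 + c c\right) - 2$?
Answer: $-1472$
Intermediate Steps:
$j = -14$ ($j = -6 + 2 \left(-4\right) = -6 - 8 = -14$)
$w{\left(c,n \right)} = 3 + c^{2}$ ($w{\left(c,n \right)} = 2 + \left(\left(3 + c c\right) - 2\right) = 2 + \left(\left(3 + c^{2}\right) - 2\right) = 2 + \left(1 + c^{2}\right) = 3 + c^{2}$)
$W{\left(g,N \right)} = -10 - 3 g$ ($W{\left(g,N \right)} = -6 - \left(4 + 3 g\right) = -10 - 3 g$)
$w^{3}{\left(-1,1 \right)} + W{\left(j,3 + 6 \right)} \left(-48\right) = \left(3 + \left(-1\right)^{2}\right)^{3} + \left(-10 - -42\right) \left(-48\right) = \left(3 + 1\right)^{3} + \left(-10 + 42\right) \left(-48\right) = 4^{3} + 32 \left(-48\right) = 64 - 1536 = -1472$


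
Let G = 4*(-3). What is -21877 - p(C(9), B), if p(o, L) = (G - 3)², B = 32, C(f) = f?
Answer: -22102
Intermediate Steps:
G = -12
p(o, L) = 225 (p(o, L) = (-12 - 3)² = (-15)² = 225)
-21877 - p(C(9), B) = -21877 - 1*225 = -21877 - 225 = -22102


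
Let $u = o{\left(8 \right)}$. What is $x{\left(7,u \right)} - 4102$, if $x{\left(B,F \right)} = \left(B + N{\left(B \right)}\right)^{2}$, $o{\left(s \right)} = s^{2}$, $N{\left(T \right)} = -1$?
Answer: $-4066$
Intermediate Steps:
$u = 64$ ($u = 8^{2} = 64$)
$x{\left(B,F \right)} = \left(-1 + B\right)^{2}$ ($x{\left(B,F \right)} = \left(B - 1\right)^{2} = \left(-1 + B\right)^{2}$)
$x{\left(7,u \right)} - 4102 = \left(-1 + 7\right)^{2} - 4102 = 6^{2} - 4102 = 36 - 4102 = -4066$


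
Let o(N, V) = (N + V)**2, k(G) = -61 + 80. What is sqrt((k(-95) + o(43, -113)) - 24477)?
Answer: I*sqrt(19558) ≈ 139.85*I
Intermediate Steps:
k(G) = 19
sqrt((k(-95) + o(43, -113)) - 24477) = sqrt((19 + (43 - 113)**2) - 24477) = sqrt((19 + (-70)**2) - 24477) = sqrt((19 + 4900) - 24477) = sqrt(4919 - 24477) = sqrt(-19558) = I*sqrt(19558)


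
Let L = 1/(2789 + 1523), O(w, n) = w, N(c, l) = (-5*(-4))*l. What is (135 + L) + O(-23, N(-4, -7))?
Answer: 482945/4312 ≈ 112.00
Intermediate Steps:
N(c, l) = 20*l
L = 1/4312 ≈ 0.00023191
(135 + L) + O(-23, N(-4, -7)) = (135 + 1/4312) - 23 = 582121/4312 - 23 = 482945/4312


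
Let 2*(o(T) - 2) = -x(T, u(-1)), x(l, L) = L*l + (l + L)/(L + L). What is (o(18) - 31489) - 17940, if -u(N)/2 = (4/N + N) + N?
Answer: -396285/8 ≈ -49536.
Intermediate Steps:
u(N) = -8/N - 4*N (u(N) = -2*((4/N + N) + N) = -2*((N + 4/N) + N) = -2*(2*N + 4/N) = -8/N - 4*N)
x(l, L) = L*l + (L + l)/(2*L) (x(l, L) = L*l + (L + l)/((2*L)) = L*l + (L + l)*(1/(2*L)) = L*l + (L + l)/(2*L))
o(T) = 7/4 - 289*T/48 (o(T) = 2 + (-(½ + (-8/(-1) - 4*(-1))*T + T/(2*(-8/(-1) - 4*(-1)))))/2 = 2 + (-(½ + (-8*(-1) + 4)*T + T/(2*(-8*(-1) + 4))))/2 = 2 + (-(½ + (8 + 4)*T + T/(2*(8 + 4))))/2 = 2 + (-(½ + 12*T + (½)*T/12))/2 = 2 + (-(½ + 12*T + (½)*T*(1/12)))/2 = 2 + (-(½ + 12*T + T/24))/2 = 2 + (-(½ + 289*T/24))/2 = 2 + (-½ - 289*T/24)/2 = 2 + (-¼ - 289*T/48) = 7/4 - 289*T/48)
(o(18) - 31489) - 17940 = ((7/4 - 289/48*18) - 31489) - 17940 = ((7/4 - 867/8) - 31489) - 17940 = (-853/8 - 31489) - 17940 = -252765/8 - 17940 = -396285/8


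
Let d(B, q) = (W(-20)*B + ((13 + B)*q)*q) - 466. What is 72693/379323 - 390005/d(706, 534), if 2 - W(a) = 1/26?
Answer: 21314465697374/112337141900319 ≈ 0.18974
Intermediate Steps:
W(a) = 51/26 (W(a) = 2 - 1/26 = 51/26)
d(B, q) = -466 + 51*B/26 + q²*(13 + B) (d(B, q) = (51*B/26 + ((13 + B)*q)*q) - 466 = (51*B/26 + (q*(13 + B))*q) - 466 = (51*B/26 + q²*(13 + B)) - 466 = -466 + 51*B/26 + q²*(13 + B))
72693/379323 - 390005/d(706, 534) = 72693/379323 - 390005/(-466 + 13*534² + (51/26)*706 + 706*534²) = 72693*(1/379323) - 390005/(-466 + 13*285156 + 18003/13 + 706*285156) = 8077/42147 - 390005/(-466 + 3707028 + 18003/13 + 201320136) = 8077/42147 - 390005/2665365077/13 = 8077/42147 - 390005*13/2665365077 = 8077/42147 - 5070065/2665365077 = 21314465697374/112337141900319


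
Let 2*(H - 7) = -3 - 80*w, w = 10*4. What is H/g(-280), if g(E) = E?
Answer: 3189/560 ≈ 5.6946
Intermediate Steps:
w = 40
H = -3189/2 (H = 7 + (-3 - 80*40)/2 = 7 + (-3 - 3200)/2 = 7 + (½)*(-3203) = 7 - 3203/2 = -3189/2 ≈ -1594.5)
H/g(-280) = -3189/2/(-280) = -3189/2*(-1/280) = 3189/560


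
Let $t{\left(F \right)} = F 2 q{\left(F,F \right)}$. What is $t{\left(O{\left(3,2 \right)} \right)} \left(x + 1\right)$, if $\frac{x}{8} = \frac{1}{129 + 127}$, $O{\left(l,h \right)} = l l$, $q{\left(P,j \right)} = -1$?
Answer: $- \frac{297}{16} \approx -18.563$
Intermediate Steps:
$O{\left(l,h \right)} = l^{2}$
$x = \frac{1}{32}$ ($x = \frac{8}{129 + 127} = \frac{8}{256} = 8 \cdot \frac{1}{256} = \frac{1}{32} \approx 0.03125$)
$t{\left(F \right)} = - 2 F$ ($t{\left(F \right)} = F 2 \left(-1\right) = 2 F \left(-1\right) = - 2 F$)
$t{\left(O{\left(3,2 \right)} \right)} \left(x + 1\right) = - 2 \cdot 3^{2} \left(\frac{1}{32} + 1\right) = \left(-2\right) 9 \cdot \frac{33}{32} = \left(-18\right) \frac{33}{32} = - \frac{297}{16}$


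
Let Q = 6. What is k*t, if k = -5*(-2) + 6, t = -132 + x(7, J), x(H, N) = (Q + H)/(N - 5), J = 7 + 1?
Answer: -6128/3 ≈ -2042.7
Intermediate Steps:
J = 8
x(H, N) = (6 + H)/(-5 + N) (x(H, N) = (6 + H)/(N - 5) = (6 + H)/(-5 + N))
t = -383/3 (t = -132 + (6 + 7)/(-5 + 8) = -132 + 13/3 = -383/3 ≈ -127.67)
k = 16 (k = 10 + 6 = 16)
k*t = 16*(-383/3) = -6128/3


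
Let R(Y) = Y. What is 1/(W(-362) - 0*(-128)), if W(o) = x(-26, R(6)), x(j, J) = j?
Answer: -1/26 ≈ -0.038462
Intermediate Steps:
W(o) = -26
1/(W(-362) - 0*(-128)) = 1/(-26 - 0*(-128)) = 1/(-26 - 98*0) = 1/(-26 + 0) = 1/(-26) = -1/26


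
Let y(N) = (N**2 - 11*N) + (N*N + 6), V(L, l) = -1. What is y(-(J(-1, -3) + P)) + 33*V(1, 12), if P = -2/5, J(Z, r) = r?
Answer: -1032/25 ≈ -41.280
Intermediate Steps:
P = -2/5 (P = -2*1/5 = -2/5 ≈ -0.40000)
y(N) = 6 - 11*N + 2*N**2 (y(N) = (N**2 - 11*N) + (N**2 + 6) = (N**2 - 11*N) + (6 + N**2) = 6 - 11*N + 2*N**2)
y(-(J(-1, -3) + P)) + 33*V(1, 12) = (6 - (-11)*(-3 - 2/5) + 2*(-(-3 - 2/5))**2) + 33*(-1) = (6 - (-11)*(-17)/5 + 2*(-1*(-17/5))**2) - 33 = (6 - 11*17/5 + 2*(17/5)**2) - 33 = (6 - 187/5 + 2*(289/25)) - 33 = (6 - 187/5 + 578/25) - 33 = -207/25 - 33 = -1032/25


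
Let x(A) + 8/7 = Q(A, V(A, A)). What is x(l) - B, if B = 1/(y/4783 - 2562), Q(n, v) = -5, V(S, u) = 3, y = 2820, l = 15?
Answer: -526769237/85758582 ≈ -6.1425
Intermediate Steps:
x(A) = -43/7 (x(A) = -8/7 - 5 = -43/7)
B = -4783/12251226 (B = 1/(2820/4783 - 2562) = 1/(-12251226/4783) = -4783/12251226 ≈ -0.00039041)
x(l) - B = -43/7 - 1*(-4783/12251226) = -43/7 + 4783/12251226 = -526769237/85758582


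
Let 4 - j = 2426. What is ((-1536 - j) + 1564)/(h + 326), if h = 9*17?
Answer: 2450/479 ≈ 5.1148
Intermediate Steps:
j = -2422 (j = 4 - 1*2426 = 4 - 2426 = -2422)
h = 153
((-1536 - j) + 1564)/(h + 326) = ((-1536 - 1*(-2422)) + 1564)/(153 + 326) = ((-1536 + 2422) + 1564)/479 = (886 + 1564)*(1/479) = 2450*(1/479) = 2450/479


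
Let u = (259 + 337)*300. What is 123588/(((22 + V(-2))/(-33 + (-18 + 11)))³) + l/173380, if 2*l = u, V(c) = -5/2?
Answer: -60949837034230/57137379 ≈ -1.0667e+6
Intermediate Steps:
u = 178800 (u = 596*300 = 178800)
V(c) = -5/2 (V(c) = -5*½ = -5/2)
l = 89400 (l = (½)*178800 = 89400)
123588/(((22 + V(-2))/(-33 + (-18 + 11)))³) + l/173380 = 123588/(((22 - 5/2)/(-33 + (-18 + 11)))³) + 89400/173380 = 123588/((39/(2*(-33 - 7)))³) + 89400*(1/173380) = 123588/(((39/2)/(-40))³) + 4470/8669 = 123588/(((39/2)*(-1/40))³) + 4470/8669 = 123588/((-39/80)³) + 4470/8669 = 123588/(-59319/512000) + 4470/8669 = 123588*(-512000/59319) + 4470/8669 = -7030784000/6591 + 4470/8669 = -60949837034230/57137379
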